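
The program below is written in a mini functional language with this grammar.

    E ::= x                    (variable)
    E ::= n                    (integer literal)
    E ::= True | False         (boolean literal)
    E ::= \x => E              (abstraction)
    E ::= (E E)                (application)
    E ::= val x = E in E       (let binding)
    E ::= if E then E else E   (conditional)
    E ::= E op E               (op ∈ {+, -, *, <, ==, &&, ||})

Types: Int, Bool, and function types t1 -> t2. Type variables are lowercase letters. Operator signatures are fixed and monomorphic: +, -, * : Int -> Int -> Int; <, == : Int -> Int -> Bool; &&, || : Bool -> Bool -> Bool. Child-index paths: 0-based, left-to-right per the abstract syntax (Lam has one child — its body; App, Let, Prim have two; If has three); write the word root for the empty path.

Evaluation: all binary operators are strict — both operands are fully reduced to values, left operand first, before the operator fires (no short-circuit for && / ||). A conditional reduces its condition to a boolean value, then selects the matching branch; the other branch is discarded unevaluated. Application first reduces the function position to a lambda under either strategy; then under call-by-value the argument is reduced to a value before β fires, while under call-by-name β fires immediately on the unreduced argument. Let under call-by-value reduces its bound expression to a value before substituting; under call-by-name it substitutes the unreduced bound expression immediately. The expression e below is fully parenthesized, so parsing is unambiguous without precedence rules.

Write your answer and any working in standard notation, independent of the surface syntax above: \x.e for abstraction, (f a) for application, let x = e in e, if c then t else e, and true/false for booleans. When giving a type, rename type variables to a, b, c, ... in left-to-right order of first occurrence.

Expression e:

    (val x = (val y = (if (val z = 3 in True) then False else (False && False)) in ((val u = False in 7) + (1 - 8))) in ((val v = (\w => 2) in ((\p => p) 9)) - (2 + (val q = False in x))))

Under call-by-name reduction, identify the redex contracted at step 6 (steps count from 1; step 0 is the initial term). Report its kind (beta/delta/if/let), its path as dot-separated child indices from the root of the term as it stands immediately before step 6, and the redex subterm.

Answer: let at 1.1.0 : (let u = false in 7)

Derivation:
step 0: (let x = (let y = (if (let z = 3 in true) then false else (false && false)) in ((let u = false in 7) + (1 - 8))) in ((let v = (\w.2) in ((\p.p) 9)) - (2 + (let q = false in x))))
step 1: [let@root] ((let v = (\w.2) in ((\p.p) 9)) - (2 + (let q = false in (let y = (if (let z = 3 in true) then false else (false && false)) in ((let u = false in 7) + (1 - 8))))))
step 2: [let@0] (((\p.p) 9) - (2 + (let q = false in (let y = (if (let z = 3 in true) then false else (false && false)) in ((let u = false in 7) + (1 - 8))))))
step 3: [beta@0] (9 - (2 + (let q = false in (let y = (if (let z = 3 in true) then false else (false && false)) in ((let u = false in 7) + (1 - 8))))))
step 4: [let@1.1] (9 - (2 + (let y = (if (let z = 3 in true) then false else (false && false)) in ((let u = false in 7) + (1 - 8)))))
step 5: [let@1.1] (9 - (2 + ((let u = false in 7) + (1 - 8))))
step 6: [let@1.1.0] (9 - (2 + (7 + (1 - 8))))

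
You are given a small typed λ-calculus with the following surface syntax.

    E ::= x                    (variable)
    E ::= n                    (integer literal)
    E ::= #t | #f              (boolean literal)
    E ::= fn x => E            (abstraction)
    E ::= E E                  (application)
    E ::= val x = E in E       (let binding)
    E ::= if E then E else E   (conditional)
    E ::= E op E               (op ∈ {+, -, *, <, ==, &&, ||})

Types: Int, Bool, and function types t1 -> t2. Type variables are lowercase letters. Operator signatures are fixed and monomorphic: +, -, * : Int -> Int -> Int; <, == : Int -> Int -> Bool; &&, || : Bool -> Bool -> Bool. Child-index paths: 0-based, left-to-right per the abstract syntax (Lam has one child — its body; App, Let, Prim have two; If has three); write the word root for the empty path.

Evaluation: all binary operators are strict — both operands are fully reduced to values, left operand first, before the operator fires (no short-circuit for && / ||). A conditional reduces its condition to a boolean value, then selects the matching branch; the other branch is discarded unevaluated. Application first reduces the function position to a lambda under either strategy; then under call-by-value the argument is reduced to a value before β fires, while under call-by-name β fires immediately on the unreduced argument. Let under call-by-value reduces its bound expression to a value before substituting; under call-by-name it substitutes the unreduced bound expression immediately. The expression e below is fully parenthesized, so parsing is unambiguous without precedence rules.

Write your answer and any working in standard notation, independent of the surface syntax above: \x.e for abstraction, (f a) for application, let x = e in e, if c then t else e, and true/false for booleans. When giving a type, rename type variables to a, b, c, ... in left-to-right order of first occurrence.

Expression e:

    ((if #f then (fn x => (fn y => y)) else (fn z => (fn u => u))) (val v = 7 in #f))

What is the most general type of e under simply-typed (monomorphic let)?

Derivation:
  unify Bool ~ Bool
y : b
\y._ : b -> b
\x._ : a -> b -> b
u : d
\u._ : d -> d
\z._ : c -> d -> d
  unify a -> b -> b ~ c -> d -> d
  unify a ~ c
  unify b -> b ~ d -> d
  unify b ~ d
  unify d ~ d
let v : Int
  unify c -> d -> d ~ Bool -> e
  unify c ~ Bool
  unify d -> d ~ e
_ _ : d -> d

Answer: a -> a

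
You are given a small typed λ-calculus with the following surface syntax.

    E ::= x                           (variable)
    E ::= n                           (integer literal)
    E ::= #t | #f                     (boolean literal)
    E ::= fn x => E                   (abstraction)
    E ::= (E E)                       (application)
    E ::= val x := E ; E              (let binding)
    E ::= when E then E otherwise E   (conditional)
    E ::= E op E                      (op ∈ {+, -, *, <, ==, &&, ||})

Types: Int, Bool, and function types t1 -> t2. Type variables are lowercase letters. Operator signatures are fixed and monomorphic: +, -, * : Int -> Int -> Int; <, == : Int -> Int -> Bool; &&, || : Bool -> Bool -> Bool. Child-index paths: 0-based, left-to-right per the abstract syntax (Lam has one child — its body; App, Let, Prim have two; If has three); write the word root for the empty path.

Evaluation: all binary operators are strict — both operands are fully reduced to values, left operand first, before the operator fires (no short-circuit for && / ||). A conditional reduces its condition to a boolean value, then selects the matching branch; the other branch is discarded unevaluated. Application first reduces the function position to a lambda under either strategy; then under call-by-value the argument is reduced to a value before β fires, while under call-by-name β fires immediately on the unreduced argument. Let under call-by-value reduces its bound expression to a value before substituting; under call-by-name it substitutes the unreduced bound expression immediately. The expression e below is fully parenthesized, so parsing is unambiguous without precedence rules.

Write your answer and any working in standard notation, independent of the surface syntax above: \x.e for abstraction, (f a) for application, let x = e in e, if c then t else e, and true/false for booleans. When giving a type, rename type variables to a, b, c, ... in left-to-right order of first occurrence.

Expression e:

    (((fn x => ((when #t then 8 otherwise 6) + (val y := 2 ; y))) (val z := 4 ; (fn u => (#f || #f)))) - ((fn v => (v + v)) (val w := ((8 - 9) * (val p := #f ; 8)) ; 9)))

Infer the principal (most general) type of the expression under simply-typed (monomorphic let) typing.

Answer: Int

Derivation:
  unify Bool ~ Bool
  unify Int ~ Int
  unify Int ~ Int
let y : Int
y : Int
  unify Int ~ Int
\x._ : a -> Int
let z : Int
  unify Bool ~ Bool
  unify Bool ~ Bool
\u._ : b -> Bool
  unify a -> Int ~ (b -> Bool) -> c
  unify a ~ b -> Bool
  unify Int ~ c
_ _ : Int
  unify Int ~ Int
v : d
  unify d ~ Int
v : Int
  unify Int ~ Int
\v._ : Int -> Int
  unify Int ~ Int
  unify Int ~ Int
  unify Int ~ Int
let p : Bool
  unify Int ~ Int
let w : Int
  unify Int -> Int ~ Int -> e
  unify Int ~ Int
  unify Int ~ e
_ _ : Int
  unify Int ~ Int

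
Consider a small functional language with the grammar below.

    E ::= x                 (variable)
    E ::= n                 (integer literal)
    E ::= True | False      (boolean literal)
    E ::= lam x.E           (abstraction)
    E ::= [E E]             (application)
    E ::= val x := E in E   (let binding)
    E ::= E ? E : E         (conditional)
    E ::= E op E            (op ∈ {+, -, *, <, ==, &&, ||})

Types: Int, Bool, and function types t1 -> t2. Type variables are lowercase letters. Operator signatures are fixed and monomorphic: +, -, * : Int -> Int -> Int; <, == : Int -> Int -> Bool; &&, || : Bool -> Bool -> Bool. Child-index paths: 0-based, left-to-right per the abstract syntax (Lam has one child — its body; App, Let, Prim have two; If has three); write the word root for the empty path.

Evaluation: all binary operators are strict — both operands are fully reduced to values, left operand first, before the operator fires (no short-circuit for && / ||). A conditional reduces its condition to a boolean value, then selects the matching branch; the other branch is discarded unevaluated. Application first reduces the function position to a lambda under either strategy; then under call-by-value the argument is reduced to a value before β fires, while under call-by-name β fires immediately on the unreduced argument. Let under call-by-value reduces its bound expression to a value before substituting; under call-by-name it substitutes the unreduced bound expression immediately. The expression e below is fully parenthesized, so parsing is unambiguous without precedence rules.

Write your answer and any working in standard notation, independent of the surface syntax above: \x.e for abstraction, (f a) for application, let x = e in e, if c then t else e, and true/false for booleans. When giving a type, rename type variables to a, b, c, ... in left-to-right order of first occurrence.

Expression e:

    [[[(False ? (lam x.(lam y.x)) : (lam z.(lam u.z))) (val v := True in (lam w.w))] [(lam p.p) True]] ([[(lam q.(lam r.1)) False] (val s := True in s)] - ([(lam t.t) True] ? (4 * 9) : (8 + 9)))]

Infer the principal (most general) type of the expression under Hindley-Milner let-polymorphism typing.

Derivation:
  unify Bool ~ Bool
x : a
\y._ : b -> a
\x._ : a -> b -> a
z : c
\u._ : d -> c
\z._ : c -> d -> c
  unify a -> b -> a ~ c -> d -> c
  unify a ~ c
  unify b -> c ~ d -> c
  unify b ~ d
  unify c ~ c
let v : Bool
w : e
\w._ : e -> e
  unify c -> d -> c ~ (e -> e) -> f
  unify c ~ e -> e
  unify d -> e -> e ~ f
_ _ : d -> e -> e
p : g
\p._ : g -> g
  unify g -> g ~ Bool -> h
  unify g ~ Bool
  unify Bool ~ h
_ _ : Bool
  unify d -> e -> e ~ Bool -> i
  unify d ~ Bool
  unify e -> e ~ i
_ _ : e -> e
\r._ : k -> Int
\q._ : j -> k -> Int
  unify j -> k -> Int ~ Bool -> l
  unify j ~ Bool
  unify k -> Int ~ l
_ _ : k -> Int
let s : Bool
s : Bool
  unify k -> Int ~ Bool -> m
  unify k ~ Bool
  unify Int ~ m
_ _ : Int
  unify Int ~ Int
t : n
\t._ : n -> n
  unify n -> n ~ Bool -> o
  unify n ~ Bool
  unify Bool ~ o
_ _ : Bool
  unify Bool ~ Bool
  unify Int ~ Int
  unify Int ~ Int
  unify Int ~ Int
  unify Int ~ Int
  unify Int ~ Int
  unify Int ~ Int
  unify e -> e ~ Int -> p
  unify e ~ Int
  unify Int ~ p
_ _ : Int

Answer: Int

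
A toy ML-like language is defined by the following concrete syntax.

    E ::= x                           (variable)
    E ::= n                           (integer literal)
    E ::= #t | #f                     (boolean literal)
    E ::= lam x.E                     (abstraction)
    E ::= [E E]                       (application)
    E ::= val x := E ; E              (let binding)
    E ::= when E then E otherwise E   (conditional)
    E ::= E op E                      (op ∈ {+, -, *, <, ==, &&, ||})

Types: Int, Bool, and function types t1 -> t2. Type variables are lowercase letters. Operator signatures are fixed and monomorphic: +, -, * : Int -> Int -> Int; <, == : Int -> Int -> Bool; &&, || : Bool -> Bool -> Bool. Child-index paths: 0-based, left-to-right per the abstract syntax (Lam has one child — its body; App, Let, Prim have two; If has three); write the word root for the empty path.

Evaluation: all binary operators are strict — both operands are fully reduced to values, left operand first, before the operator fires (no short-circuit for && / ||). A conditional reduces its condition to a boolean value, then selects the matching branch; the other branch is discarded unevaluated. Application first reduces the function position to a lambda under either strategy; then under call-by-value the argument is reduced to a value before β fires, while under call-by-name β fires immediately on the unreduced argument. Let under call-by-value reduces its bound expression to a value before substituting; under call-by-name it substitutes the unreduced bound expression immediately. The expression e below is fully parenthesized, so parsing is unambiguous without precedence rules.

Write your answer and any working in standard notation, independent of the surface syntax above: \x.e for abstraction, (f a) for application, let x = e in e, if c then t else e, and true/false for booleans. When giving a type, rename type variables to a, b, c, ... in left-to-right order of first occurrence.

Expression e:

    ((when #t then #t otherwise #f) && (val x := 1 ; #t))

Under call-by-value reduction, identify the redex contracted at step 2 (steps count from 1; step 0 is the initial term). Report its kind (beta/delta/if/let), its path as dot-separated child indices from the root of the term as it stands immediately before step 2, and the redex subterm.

Answer: let at 1 : (let x = 1 in true)

Derivation:
step 0: ((if true then true else false) && (let x = 1 in true))
step 1: [if@0] (true && (let x = 1 in true))
step 2: [let@1] (true && true)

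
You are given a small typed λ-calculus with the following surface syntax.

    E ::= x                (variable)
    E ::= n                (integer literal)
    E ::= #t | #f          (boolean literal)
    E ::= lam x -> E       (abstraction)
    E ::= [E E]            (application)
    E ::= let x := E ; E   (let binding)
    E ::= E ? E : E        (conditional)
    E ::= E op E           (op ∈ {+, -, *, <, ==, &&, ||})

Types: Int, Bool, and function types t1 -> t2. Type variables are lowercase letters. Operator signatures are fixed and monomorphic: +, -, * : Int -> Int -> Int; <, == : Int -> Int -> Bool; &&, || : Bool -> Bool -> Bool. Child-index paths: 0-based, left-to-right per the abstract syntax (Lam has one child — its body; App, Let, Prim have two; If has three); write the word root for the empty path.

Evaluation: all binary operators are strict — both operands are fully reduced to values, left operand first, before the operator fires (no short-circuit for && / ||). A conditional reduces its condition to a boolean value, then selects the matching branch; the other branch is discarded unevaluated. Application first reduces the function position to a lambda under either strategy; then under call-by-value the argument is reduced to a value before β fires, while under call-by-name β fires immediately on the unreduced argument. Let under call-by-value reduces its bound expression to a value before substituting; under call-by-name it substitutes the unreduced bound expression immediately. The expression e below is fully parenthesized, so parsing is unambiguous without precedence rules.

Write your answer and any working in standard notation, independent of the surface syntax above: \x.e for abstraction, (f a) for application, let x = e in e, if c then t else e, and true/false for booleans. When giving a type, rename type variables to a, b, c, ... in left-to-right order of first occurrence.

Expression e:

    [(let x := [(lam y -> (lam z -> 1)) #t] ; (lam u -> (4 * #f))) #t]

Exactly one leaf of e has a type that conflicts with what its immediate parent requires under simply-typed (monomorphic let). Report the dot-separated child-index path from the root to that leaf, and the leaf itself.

Trace:
\z._ : b -> Int
\y._ : a -> b -> Int
  unify a -> b -> Int ~ Bool -> c
  unify a ~ Bool
  unify b -> Int ~ c
_ _ : b -> Int
let x : b -> Int
  unify Int ~ Int
  unify Bool ~ Int
  FAIL: mismatch Bool ~ Int

Answer: 0.1.0.1 : false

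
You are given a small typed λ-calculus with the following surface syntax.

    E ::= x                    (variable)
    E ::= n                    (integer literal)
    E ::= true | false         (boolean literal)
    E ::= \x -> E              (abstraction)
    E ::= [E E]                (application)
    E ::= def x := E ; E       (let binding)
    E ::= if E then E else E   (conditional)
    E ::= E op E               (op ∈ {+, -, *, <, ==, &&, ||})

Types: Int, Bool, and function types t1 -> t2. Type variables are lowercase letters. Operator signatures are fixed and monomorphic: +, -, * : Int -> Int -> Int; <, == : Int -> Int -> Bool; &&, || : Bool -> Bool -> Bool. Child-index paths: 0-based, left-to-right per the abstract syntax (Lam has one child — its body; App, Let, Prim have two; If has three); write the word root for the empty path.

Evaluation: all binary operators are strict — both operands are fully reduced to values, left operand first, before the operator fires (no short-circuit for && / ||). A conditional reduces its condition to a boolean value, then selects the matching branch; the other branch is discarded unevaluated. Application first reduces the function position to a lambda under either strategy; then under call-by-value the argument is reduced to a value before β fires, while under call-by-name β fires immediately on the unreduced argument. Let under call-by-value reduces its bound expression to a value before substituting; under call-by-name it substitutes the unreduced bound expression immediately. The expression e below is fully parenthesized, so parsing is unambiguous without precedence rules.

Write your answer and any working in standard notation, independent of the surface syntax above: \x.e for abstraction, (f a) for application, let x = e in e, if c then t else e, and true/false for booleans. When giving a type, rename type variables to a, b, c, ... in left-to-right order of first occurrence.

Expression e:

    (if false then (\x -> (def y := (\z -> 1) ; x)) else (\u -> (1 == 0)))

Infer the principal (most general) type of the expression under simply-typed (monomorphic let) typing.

Trace:
  unify Bool ~ Bool
\z._ : b -> Int
let y : b -> Int
x : a
\x._ : a -> a
  unify Int ~ Int
  unify Int ~ Int
\u._ : c -> Bool
  unify a -> a ~ c -> Bool
  unify a ~ c
  unify c ~ Bool

Answer: Bool -> Bool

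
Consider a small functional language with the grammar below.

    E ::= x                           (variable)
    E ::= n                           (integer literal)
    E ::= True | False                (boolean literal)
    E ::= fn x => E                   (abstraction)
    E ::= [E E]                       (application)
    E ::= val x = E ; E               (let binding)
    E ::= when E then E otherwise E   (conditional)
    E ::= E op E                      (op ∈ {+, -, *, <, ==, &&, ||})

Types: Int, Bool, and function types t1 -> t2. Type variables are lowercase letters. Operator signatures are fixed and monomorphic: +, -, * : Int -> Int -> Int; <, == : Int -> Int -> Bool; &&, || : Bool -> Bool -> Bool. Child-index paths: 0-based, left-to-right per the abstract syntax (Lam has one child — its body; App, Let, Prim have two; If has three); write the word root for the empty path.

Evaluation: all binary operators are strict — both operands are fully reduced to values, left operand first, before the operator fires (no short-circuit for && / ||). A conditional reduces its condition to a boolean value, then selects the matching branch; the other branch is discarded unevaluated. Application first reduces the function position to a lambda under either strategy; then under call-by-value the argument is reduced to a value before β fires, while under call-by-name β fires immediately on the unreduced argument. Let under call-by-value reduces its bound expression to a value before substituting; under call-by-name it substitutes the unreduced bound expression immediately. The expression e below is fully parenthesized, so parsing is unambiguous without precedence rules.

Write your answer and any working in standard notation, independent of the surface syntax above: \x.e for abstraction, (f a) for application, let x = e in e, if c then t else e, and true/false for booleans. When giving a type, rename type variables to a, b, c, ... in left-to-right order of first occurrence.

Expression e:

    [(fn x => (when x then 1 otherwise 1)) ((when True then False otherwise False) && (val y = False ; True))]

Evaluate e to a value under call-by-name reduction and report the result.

Answer: 1

Trace:
step 0: ((\x.(if x then 1 else 1)) ((if true then false else false) && (let y = false in true)))
step 1: [beta@root] (if ((if true then false else false) && (let y = false in true)) then 1 else 1)
step 2: [if@0.0] (if (false && (let y = false in true)) then 1 else 1)
step 3: [let@0.1] (if (false && true) then 1 else 1)
step 4: [delta@0] (if false then 1 else 1)
step 5: [if@root] 1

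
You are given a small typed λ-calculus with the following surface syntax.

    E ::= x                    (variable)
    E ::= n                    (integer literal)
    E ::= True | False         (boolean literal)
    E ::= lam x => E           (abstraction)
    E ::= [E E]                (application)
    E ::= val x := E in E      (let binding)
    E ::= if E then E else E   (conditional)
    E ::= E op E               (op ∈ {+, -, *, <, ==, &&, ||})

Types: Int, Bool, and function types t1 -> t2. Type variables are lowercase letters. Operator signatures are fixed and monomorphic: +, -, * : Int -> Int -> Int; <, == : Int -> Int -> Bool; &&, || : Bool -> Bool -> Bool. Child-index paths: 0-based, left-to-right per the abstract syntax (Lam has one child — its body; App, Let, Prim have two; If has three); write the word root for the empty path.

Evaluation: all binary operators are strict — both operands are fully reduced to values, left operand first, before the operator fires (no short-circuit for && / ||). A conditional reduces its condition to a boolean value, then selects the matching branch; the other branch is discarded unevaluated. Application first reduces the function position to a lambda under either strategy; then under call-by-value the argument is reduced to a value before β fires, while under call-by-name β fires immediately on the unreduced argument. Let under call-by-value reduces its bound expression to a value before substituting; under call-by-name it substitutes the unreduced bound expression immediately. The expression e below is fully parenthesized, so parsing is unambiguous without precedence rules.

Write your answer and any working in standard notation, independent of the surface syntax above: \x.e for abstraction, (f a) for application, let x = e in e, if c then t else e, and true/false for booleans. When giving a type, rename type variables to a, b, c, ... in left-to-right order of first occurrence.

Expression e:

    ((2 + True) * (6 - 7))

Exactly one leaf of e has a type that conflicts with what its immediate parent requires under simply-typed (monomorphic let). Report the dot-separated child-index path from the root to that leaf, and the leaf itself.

Derivation:
  unify Int ~ Int
  unify Bool ~ Int
  FAIL: mismatch Bool ~ Int

Answer: 0.1 : true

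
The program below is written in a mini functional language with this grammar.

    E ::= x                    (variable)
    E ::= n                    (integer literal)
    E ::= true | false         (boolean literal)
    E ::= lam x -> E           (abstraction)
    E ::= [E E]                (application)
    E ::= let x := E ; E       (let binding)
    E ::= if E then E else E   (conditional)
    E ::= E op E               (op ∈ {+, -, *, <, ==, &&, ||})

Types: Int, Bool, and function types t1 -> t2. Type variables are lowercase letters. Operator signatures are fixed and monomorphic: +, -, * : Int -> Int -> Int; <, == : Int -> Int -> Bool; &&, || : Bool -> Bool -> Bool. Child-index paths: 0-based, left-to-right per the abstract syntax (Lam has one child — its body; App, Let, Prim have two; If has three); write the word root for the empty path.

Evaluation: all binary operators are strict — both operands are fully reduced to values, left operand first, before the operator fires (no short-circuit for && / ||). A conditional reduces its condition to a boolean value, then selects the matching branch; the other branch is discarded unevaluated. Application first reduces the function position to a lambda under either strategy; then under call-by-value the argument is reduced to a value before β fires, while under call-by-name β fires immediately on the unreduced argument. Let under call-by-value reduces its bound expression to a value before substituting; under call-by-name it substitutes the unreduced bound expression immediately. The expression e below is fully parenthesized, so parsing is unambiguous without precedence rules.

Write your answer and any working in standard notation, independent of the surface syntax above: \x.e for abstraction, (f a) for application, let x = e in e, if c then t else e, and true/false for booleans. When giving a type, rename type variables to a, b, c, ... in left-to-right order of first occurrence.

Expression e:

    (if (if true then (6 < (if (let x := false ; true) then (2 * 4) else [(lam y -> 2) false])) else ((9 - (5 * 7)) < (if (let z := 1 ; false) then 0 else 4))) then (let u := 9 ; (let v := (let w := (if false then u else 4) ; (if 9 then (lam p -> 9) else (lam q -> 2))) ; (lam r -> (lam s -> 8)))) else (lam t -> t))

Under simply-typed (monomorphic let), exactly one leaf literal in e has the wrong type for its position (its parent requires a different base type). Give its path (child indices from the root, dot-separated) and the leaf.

Answer: 1.1.0.1.0 : 9

Working:
  unify Bool ~ Bool
  unify Int ~ Int
let x : Bool
  unify Bool ~ Bool
  unify Int ~ Int
  unify Int ~ Int
\y._ : a -> Int
  unify a -> Int ~ Bool -> b
  unify a ~ Bool
  unify Int ~ b
_ _ : Int
  unify Int ~ Int
  unify Int ~ Int
  unify Int ~ Int
  unify Int ~ Int
  unify Int ~ Int
  unify Int ~ Int
  unify Int ~ Int
let z : Int
  unify Bool ~ Bool
  unify Int ~ Int
  unify Int ~ Int
  unify Bool ~ Bool
  unify Bool ~ Bool
let u : Int
  unify Bool ~ Bool
u : Int
  unify Int ~ Int
let w : Int
  unify Int ~ Bool
  FAIL: mismatch Int ~ Bool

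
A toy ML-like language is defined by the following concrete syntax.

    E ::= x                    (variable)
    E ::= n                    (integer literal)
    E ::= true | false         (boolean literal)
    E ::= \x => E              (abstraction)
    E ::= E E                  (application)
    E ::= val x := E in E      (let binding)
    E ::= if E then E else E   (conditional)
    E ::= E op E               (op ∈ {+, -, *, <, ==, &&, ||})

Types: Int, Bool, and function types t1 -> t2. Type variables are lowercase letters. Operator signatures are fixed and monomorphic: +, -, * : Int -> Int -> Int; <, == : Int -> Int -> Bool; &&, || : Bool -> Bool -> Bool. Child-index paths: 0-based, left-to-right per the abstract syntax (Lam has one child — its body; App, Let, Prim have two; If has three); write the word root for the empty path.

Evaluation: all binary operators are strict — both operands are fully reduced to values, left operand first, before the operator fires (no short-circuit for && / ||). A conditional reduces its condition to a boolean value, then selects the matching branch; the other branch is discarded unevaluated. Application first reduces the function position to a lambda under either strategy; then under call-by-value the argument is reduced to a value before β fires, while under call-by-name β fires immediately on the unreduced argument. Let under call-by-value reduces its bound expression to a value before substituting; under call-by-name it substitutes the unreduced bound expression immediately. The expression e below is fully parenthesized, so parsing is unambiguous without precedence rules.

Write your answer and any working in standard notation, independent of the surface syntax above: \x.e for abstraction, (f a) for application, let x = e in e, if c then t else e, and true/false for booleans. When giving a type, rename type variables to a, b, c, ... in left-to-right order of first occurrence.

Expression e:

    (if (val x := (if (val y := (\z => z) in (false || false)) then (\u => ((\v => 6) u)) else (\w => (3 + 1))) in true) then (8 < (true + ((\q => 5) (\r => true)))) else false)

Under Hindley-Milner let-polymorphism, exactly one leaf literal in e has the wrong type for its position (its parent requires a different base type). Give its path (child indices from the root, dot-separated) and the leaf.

Answer: 1.1.0 : true

Working:
z : a
\z._ : a -> a
let y : forall. a -> a
  unify Bool ~ Bool
  unify Bool ~ Bool
  unify Bool ~ Bool
\v._ : c -> Int
u : b
  unify c -> Int ~ b -> d
  unify c ~ b
  unify Int ~ d
_ _ : Int
\u._ : b -> Int
  unify Int ~ Int
  unify Int ~ Int
\w._ : e -> Int
  unify b -> Int ~ e -> Int
  unify b ~ e
  unify Int ~ Int
let x : forall. e -> Int
  unify Bool ~ Bool
  unify Int ~ Int
  unify Bool ~ Int
  FAIL: mismatch Bool ~ Int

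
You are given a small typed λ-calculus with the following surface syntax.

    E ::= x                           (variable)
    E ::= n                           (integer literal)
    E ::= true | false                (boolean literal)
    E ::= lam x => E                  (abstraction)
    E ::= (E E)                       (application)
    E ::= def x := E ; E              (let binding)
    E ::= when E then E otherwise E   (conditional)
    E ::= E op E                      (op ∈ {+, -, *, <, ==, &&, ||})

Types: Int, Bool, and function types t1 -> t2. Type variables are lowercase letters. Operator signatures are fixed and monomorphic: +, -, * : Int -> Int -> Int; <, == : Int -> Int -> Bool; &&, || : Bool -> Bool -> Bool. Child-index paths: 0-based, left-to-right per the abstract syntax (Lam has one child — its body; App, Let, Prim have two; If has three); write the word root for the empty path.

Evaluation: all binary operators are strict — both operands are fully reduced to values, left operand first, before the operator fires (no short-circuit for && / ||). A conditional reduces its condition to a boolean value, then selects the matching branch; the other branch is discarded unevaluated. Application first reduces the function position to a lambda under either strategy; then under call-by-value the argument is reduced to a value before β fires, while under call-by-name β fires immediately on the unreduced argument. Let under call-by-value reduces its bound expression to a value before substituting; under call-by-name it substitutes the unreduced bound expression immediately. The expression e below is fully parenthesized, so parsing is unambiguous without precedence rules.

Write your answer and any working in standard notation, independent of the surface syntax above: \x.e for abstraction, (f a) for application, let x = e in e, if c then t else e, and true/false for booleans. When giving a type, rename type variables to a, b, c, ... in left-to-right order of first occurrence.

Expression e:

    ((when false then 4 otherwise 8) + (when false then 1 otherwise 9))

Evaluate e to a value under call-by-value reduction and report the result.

Answer: 17

Working:
step 0: ((if false then 4 else 8) + (if false then 1 else 9))
step 1: [if@0] (8 + (if false then 1 else 9))
step 2: [if@1] (8 + 9)
step 3: [delta@root] 17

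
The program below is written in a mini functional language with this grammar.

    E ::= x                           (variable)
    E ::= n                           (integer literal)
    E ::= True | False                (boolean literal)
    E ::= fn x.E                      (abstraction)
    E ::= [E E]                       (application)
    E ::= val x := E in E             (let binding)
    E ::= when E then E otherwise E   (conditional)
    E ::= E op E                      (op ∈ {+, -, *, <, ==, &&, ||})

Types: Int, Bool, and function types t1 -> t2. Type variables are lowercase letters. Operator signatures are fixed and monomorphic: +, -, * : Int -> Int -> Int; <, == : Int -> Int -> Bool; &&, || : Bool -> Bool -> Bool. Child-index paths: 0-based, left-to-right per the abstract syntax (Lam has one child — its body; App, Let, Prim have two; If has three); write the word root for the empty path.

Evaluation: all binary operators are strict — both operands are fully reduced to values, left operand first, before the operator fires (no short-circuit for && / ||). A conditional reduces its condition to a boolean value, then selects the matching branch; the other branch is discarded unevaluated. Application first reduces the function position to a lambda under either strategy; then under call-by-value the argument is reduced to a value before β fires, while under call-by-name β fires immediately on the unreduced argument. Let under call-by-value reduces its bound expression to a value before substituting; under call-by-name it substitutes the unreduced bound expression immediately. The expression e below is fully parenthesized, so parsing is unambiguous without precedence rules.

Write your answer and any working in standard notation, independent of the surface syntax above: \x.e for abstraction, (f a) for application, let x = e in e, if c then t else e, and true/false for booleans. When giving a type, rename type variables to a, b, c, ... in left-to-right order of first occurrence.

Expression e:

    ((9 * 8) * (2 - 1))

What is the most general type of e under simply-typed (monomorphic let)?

Answer: Int

Working:
  unify Int ~ Int
  unify Int ~ Int
  unify Int ~ Int
  unify Int ~ Int
  unify Int ~ Int
  unify Int ~ Int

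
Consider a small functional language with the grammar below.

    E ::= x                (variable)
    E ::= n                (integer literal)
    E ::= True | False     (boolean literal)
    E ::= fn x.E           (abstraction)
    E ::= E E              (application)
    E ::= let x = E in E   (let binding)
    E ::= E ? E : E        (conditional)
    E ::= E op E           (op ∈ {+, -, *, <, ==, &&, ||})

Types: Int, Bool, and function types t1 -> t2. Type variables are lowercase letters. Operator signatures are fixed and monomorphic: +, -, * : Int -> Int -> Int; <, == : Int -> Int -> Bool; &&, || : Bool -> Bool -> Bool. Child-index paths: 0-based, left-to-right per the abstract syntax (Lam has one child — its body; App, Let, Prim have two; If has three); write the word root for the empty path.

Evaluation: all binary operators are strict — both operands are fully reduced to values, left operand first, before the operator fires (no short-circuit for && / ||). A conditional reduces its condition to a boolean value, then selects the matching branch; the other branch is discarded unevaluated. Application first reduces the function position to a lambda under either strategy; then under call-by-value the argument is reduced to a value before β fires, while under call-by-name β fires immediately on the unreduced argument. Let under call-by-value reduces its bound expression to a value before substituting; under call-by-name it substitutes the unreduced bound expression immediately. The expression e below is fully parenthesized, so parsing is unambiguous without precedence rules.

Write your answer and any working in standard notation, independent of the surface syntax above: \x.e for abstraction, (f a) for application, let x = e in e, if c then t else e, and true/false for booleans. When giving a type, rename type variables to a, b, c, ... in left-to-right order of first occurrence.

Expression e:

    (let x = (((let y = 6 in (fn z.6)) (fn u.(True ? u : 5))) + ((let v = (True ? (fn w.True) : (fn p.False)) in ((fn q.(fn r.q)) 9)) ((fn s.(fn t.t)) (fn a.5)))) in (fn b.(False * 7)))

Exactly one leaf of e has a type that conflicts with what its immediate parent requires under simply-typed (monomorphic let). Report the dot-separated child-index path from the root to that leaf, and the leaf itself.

Trace:
let y : Int
\z._ : a -> Int
  unify Bool ~ Bool
u : b
  unify b ~ Int
\u._ : Int -> Int
  unify a -> Int ~ (Int -> Int) -> c
  unify a ~ Int -> Int
  unify Int ~ c
_ _ : Int
  unify Int ~ Int
  unify Bool ~ Bool
\w._ : d -> Bool
\p._ : e -> Bool
  unify d -> Bool ~ e -> Bool
  unify d ~ e
  unify Bool ~ Bool
let v : e -> Bool
q : f
\r._ : g -> f
\q._ : f -> g -> f
  unify f -> g -> f ~ Int -> h
  unify f ~ Int
  unify g -> Int ~ h
_ _ : g -> Int
t : j
\t._ : j -> j
\s._ : i -> j -> j
\a._ : k -> Int
  unify i -> j -> j ~ (k -> Int) -> l
  unify i ~ k -> Int
  unify j -> j ~ l
_ _ : j -> j
  unify g -> Int ~ (j -> j) -> m
  unify g ~ j -> j
  unify Int ~ m
_ _ : Int
  unify Int ~ Int
let x : Int
  unify Bool ~ Int
  FAIL: mismatch Bool ~ Int

Answer: 1.0.0 : false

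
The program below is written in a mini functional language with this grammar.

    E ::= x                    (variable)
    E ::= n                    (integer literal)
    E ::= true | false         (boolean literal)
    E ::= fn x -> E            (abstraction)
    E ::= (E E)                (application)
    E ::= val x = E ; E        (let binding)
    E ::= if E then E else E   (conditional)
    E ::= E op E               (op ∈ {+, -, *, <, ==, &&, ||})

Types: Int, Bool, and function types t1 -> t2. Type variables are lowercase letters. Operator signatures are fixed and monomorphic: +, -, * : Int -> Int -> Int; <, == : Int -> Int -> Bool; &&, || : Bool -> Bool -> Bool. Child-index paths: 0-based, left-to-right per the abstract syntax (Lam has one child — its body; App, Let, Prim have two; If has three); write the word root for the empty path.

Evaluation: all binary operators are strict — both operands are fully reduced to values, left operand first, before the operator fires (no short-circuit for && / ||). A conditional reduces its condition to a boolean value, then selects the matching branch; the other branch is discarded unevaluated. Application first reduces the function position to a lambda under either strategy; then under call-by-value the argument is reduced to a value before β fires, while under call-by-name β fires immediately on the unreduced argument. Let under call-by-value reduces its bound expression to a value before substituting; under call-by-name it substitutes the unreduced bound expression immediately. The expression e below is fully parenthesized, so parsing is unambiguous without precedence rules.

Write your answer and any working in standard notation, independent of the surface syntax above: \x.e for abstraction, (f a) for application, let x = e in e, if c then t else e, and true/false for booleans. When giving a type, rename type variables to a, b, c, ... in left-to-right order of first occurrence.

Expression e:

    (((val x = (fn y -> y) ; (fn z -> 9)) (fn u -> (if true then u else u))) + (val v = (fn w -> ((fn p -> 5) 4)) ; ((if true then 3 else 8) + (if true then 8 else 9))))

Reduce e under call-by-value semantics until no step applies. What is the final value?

Trace:
step 0: (((let x = (\y.y) in (\z.9)) (\u.(if true then u else u))) + (let v = (\w.((\p.5) 4)) in ((if true then 3 else 8) + (if true then 8 else 9))))
step 1: [let@0.0] (((\z.9) (\u.(if true then u else u))) + (let v = (\w.((\p.5) 4)) in ((if true then 3 else 8) + (if true then 8 else 9))))
step 2: [beta@0] (9 + (let v = (\w.((\p.5) 4)) in ((if true then 3 else 8) + (if true then 8 else 9))))
step 3: [let@1] (9 + ((if true then 3 else 8) + (if true then 8 else 9)))
step 4: [if@1.0] (9 + (3 + (if true then 8 else 9)))
step 5: [if@1.1] (9 + (3 + 8))
step 6: [delta@1] (9 + 11)
step 7: [delta@root] 20

Answer: 20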